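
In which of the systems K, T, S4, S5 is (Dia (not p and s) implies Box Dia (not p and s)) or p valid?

S5

S5-tableau for the negation not ((Dia (not p and s) implies Box Dia (not p and s)) or p):
1. not ((Dia (not p and s) implies Box Dia (not p and s)) or p), u
2. not (Dia (not p and s) implies Box Dia (not p and s)), u
3. not p, u
4. Dia (not p and s), u
5. not Box Dia (not p and s), u
6. not p and s, v
7. not p, v
8. s, v
9. not Dia (not p and s), w
10. not (not p and s), u
11. not (not p and s), v
12. not (not p and s), w
13. not s, u
14. not s, v
Accessibility: uRu, uRv, uRw, vRu, vRv, vRw, wRu, wRv, wRw
Branch closes: s and not s both at v.
Every branch closes (one shown): valid in S5.
S4-tableau for the negation not ((Dia (not p and s) implies Box Dia (not p and s)) or p):
1. not ((Dia (not p and s) implies Box Dia (not p and s)) or p), u
2. not (Dia (not p and s) implies Box Dia (not p and s)), u
3. not p, u
4. Dia (not p and s), u
5. not Box Dia (not p and s), u
6. not p and s, v
7. not p, v
8. s, v
9. not Dia (not p and s), w
10. not (not p and s), w
11. not s, w
Accessibility: uRu, uRv, uRw, vRv, wRw
Complete open branch: countermodel on an S4-frame, so not valid in S4, nor in K, T (the same frame is also a K-frame and a T-frame).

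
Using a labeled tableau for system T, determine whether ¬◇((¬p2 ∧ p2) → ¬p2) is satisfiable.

No, unsatisfiable

1. ¬◇((¬p2 ∧ p2) → ¬p2), u
2. ¬((¬p2 ∧ p2) → ¬p2), u   [¬◇-rule on 1 via uRu]
3. ¬p2 ∧ p2, u   [¬→-rule on 2]
4. p2, u   [¬→-rule on 2]
5. ¬p2, u   [∧-rule on 3]
Accessibility: uRu
Branch closes: p2 and ¬p2 both at u.
All branches of the tableau close; one closing branch shown above.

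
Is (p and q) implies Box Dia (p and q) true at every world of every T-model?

Tableau for the negation not ((p and q) implies Box Dia (p and q)):
1. not ((p and q) implies Box Dia (p and q)), w0
2. p and q, w0
3. not Box Dia (p and q), w0
4. p, w0
5. q, w0
6. not Dia (p and q), w1
7. not (p and q), w1
8. not q, w1
Accessibility: w0Rw0, w0Rw1, w1Rw1
The negation has an open branch (countermodel exists).

Not valid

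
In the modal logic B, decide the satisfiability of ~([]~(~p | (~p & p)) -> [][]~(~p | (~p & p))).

1. ~([]~(~p | (~p & p)) -> [][]~(~p | (~p & p))), 0
2. []~(~p | (~p & p)), 0
3. ~[][]~(~p | (~p & p)), 0
4. ~(~p | (~p & p)), 0
5. p, 0
6. ~(~p & p), 0
7. ~[]~(~p | (~p & p)), 1
8. ~(~p | (~p & p)), 1
9. p, 1
10. ~(~p & p), 1
11. ~p | (~p & p), 2
12. ~p, 2
Accessibility: 0R0, 0R1, 1R0, 1R1, 1R2, 2R1, 2R2

Yes, satisfiable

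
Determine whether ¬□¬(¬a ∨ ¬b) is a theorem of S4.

No, not valid

Tableau for the negation □¬(¬a ∨ ¬b):
1. □¬(¬a ∨ ¬b), u
2. ¬(¬a ∨ ¬b), u
3. a, u
4. b, u
Accessibility: uRu
The negation has an open branch (countermodel exists).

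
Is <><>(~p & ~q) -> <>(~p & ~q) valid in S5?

Yes, valid

Tableau for the negation ~(<><>(~p & ~q) -> <>(~p & ~q)):
1. ~(<><>(~p & ~q) -> <>(~p & ~q)), 0
2. <><>(~p & ~q), 0   [~->-rule on 1]
3. ~<>(~p & ~q), 0   [~->-rule on 1]
4. ~(~p & ~q), 0   [~<>-rule on 3 via 0R0]
5. q, 0   [~&-rule on 4 (branches; this branch)]
6. <>(~p & ~q), 1   [<>-rule on 2: fresh world 1, 0R1]
7. ~(~p & ~q), 1   [~<>-rule on 3 via 0R1]
8. q, 1   [~&-rule on 7 (branches; this branch)]
9. ~p & ~q, 2   [<>-rule on 6: fresh world 2, 1R2]
10. ~p, 2   [&-rule on 9]
11. ~q, 2   [&-rule on 9]
12. ~(~p & ~q), 2   [~<>-rule on 3 via 0R2]
13. q, 2   [~&-rule on 12 (branches; this branch)]
Accessibility: 0R0, 0R1, 0R2, 1R0, 1R1, 1R2, 2R0, 2R1, 2R2
Branch closes: q and ~q both at 2.
All branches of the negation close; one closing branch shown above.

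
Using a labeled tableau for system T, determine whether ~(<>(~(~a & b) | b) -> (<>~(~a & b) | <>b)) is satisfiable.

No, unsatisfiable

1. ~(<>(~(~a & b) | b) -> (<>~(~a & b) | <>b)), 0
2. <>(~(~a & b) | b), 0
3. ~(<>~(~a & b) | <>b), 0
4. ~<>~(~a & b), 0
5. ~<>b, 0
6. ~a & b, 0
7. ~a, 0
8. b, 0
9. ~b, 0
Accessibility: 0R0
Branch closes: b and ~b both at 0.
All branches of the tableau close; one closing branch shown above.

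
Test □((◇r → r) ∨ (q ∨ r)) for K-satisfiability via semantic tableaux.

Satisfiable

1. □((◇r → r) ∨ (q ∨ r)), w0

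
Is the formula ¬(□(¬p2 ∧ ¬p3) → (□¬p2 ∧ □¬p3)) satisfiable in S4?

1. ¬(□(¬p2 ∧ ¬p3) → (□¬p2 ∧ □¬p3)), w0
2. □(¬p2 ∧ ¬p3), w0   [¬→-rule on 1]
3. ¬(□¬p2 ∧ □¬p3), w0   [¬→-rule on 1]
4. ¬p2 ∧ ¬p3, w0   [□-rule on 2 via w0Rw0]
5. ¬p2, w0   [∧-rule on 4]
6. ¬p3, w0   [∧-rule on 4]
7. ¬□¬p3, w0   [¬∧-rule on 3 (branches; this branch)]
8. p3, w1   [¬□-rule on 7: fresh world w1, w0Rw1]
9. ¬p2 ∧ ¬p3, w1   [□-rule on 2 via w0Rw1]
10. ¬p2, w1   [∧-rule on 9]
11. ¬p3, w1   [∧-rule on 9]
Accessibility: w0Rw0, w0Rw1, w1Rw1
Branch closes: p3 and ¬p3 both at w1.
Every branch closes; the branch above is one of them.

Unsatisfiable (every branch closes)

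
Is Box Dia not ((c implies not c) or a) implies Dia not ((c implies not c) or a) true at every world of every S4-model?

Valid

Tableau for the negation not (Box Dia not ((c implies not c) or a) implies Dia not ((c implies not c) or a)):
1. not (Box Dia not ((c implies not c) or a) implies Dia not ((c implies not c) or a)), u
2. Box Dia not ((c implies not c) or a), u
3. not Dia not ((c implies not c) or a), u
4. Dia not ((c implies not c) or a), u
5. (c implies not c) or a, u
6. c implies not c, u
7. not c, u
8. not ((c implies not c) or a), v
9. not (c implies not c), v
10. not a, v
11. c, v
12. Dia not ((c implies not c) or a), v
13. (c implies not c) or a, v
14. c implies not c, v
15. not c, v
Accessibility: uRu, uRv, vRv
Branch closes: c and not c both at v.
All branches of the negation close; one closing branch shown above.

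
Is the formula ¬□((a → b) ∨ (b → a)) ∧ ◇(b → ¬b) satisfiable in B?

1. ¬□((a → b) ∨ (b → a)) ∧ ◇(b → ¬b), 0
2. ¬□((a → b) ∨ (b → a)), 0
3. ◇(b → ¬b), 0
4. ¬((a → b) ∨ (b → a)), 1
5. ¬(a → b), 1
6. ¬(b → a), 1
7. a, 1
8. ¬b, 1
9. b, 1
10. ¬a, 1
Accessibility: 0R0, 0R1, 1R0, 1R1
Branch closes: b and ¬b both at 1.
All branches of the tableau close; one closing branch shown above.

Unsatisfiable (every branch closes)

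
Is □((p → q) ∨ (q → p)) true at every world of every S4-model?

Tableau for the negation ¬□((p → q) ∨ (q → p)):
1. ¬□((p → q) ∨ (q → p)), 0
2. ¬((p → q) ∨ (q → p)), 1
3. ¬(p → q), 1
4. ¬(q → p), 1
5. p, 1
6. ¬q, 1
7. q, 1
8. ¬p, 1
Accessibility: 0R0, 0R1, 1R1
Branch closes: q and ¬q both at 1.
All branches of the negation close; one closing branch shown above.

Valid in S4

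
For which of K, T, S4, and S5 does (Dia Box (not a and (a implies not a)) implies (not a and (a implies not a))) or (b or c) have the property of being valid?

S5

S4-tableau for the negation not ((Dia Box (not a and (a implies not a)) implies (not a and (a implies not a))) or (b or c)):
1. not ((Dia Box (not a and (a implies not a)) implies (not a and (a implies not a))) or (b or c)), 0
2. not (Dia Box (not a and (a implies not a)) implies (not a and (a implies not a))), 0
3. not (b or c), 0
4. Dia Box (not a and (a implies not a)), 0
5. not (not a and (a implies not a)), 0
6. not b, 0
7. not c, 0
8. not (a implies not a), 0
9. a, 0
10. Box (not a and (a implies not a)), 1
11. not a and (a implies not a), 1
12. not a, 1
13. a implies not a, 1
Accessibility: 0R0, 0R1, 1R1
Complete open branch: countermodel on an S4-frame, so not valid in S4, nor in K, T (the same frame is also a K-frame and a T-frame).
S5-tableau for the negation not ((Dia Box (not a and (a implies not a)) implies (not a and (a implies not a))) or (b or c)):
1. not ((Dia Box (not a and (a implies not a)) implies (not a and (a implies not a))) or (b or c)), 0
2. not (Dia Box (not a and (a implies not a)) implies (not a and (a implies not a))), 0
3. not (b or c), 0
4. Dia Box (not a and (a implies not a)), 0
5. not (not a and (a implies not a)), 0
6. not b, 0
7. not c, 0
8. not (a implies not a), 0
9. a, 0
10. Box (not a and (a implies not a)), 1
11. not a and (a implies not a), 0
12. not a, 0
13. a implies not a, 0
Accessibility: 0R0, 0R1, 1R0, 1R1
Branch closes: a and not a both at 0.
Every branch closes (one shown): valid in S5.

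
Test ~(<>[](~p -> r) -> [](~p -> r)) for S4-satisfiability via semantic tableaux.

Satisfiable

1. ~(<>[](~p -> r) -> [](~p -> r)), u
2. <>[](~p -> r), u   [~->-rule on 1]
3. ~[](~p -> r), u   [~->-rule on 1]
4. [](~p -> r), v   [<>-rule on 2: fresh world v, uRv]
5. ~p -> r, v   [[]-rule on 4 via vRv]
6. r, v   [->-rule on 5 (branches; this branch)]
7. ~(~p -> r), w   [~[]-rule on 3: fresh world w, uRw]
8. ~p, w   [~->-rule on 7]
9. ~r, w   [~->-rule on 7]
Accessibility: uRu, uRv, uRw, vRv, wRw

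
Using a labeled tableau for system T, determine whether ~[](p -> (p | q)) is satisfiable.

1. ~[](p -> (p | q)), u
2. ~(p -> (p | q)), v
3. p, v
4. ~(p | q), v
5. ~p, v
6. ~q, v
Accessibility: uRu, uRv, vRv
Branch closes: p and ~p both at v.
Every branch closes; the branch above is one of them.

Unsatisfiable (every branch closes)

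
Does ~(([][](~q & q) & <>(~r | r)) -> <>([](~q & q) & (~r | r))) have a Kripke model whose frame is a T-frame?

1. ~(([][](~q & q) & <>(~r | r)) -> <>([](~q & q) & (~r | r))), u
2. [][](~q & q) & <>(~r | r), u
3. ~<>([](~q & q) & (~r | r)), u
4. [][](~q & q), u
5. <>(~r | r), u
6. ~([](~q & q) & (~r | r)), u
7. [](~q & q), u
8. ~q & q, u
9. ~q, u
10. q, u
Accessibility: uRu
Branch closes: q and ~q both at u.
All branches of the tableau close; one closing branch shown above.

Unsatisfiable (every branch closes)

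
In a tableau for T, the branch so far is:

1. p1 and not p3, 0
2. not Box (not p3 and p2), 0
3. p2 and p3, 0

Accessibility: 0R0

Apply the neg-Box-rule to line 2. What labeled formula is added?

a fresh world 1 with 0R1, and not (not p3 and p2) at 1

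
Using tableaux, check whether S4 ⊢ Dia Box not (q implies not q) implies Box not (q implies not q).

Invalid (countermodel exists)

Tableau for the negation not (Dia Box not (q implies not q) implies Box not (q implies not q)):
1. not (Dia Box not (q implies not q) implies Box not (q implies not q)), u
2. Dia Box not (q implies not q), u   [neg-implies-rule on 1]
3. not Box not (q implies not q), u   [neg-implies-rule on 1]
4. Box not (q implies not q), v   [Dia-rule on 2: fresh world v, uRv]
5. not (q implies not q), v   [Box-rule on 4 via vRv]
6. q, v   [neg-implies-rule on 5]
7. q implies not q, w   [neg-Box-rule on 3: fresh world w, uRw]
8. not q, w   [implies-rule on 7 (branches; this branch)]
Accessibility: uRu, uRv, uRw, vRv, wRw
The negation has an open branch (countermodel exists).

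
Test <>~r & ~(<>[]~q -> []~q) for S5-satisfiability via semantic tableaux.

Unsatisfiable

1. <>~r & ~(<>[]~q -> []~q), 0
2. <>~r, 0   [&-rule on 1]
3. ~(<>[]~q -> []~q), 0   [&-rule on 1]
4. <>[]~q, 0   [~->-rule on 3]
5. ~[]~q, 0   [~->-rule on 3]
6. ~r, 1   [<>-rule on 2: fresh world 1, 0R1]
7. []~q, 2   [<>-rule on 4: fresh world 2, 0R2]
8. ~q, 0   [[]-rule on 7 via 2R0]
9. ~q, 1   [[]-rule on 7 via 2R1]
10. ~q, 2   [[]-rule on 7 via 2R2]
11. q, 3   [~[]-rule on 5: fresh world 3, 0R3]
12. ~q, 3   [[]-rule on 7 via 2R3]
Accessibility: 0R0, 0R1, 0R2, 0R3, 1R0, 1R1, 1R2, 1R3, 2R0, 2R1, 2R2, 2R3, 3R0, 3R1, 3R2, 3R3
Branch closes: q and ~q both at 3.
(One branch shown.) All branches close.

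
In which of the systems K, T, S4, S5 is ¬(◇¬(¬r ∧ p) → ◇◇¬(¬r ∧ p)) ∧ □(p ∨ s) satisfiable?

K-tableau for the formula:
1. ¬(◇¬(¬r ∧ p) → ◇◇¬(¬r ∧ p)) ∧ □(p ∨ s), u
2. ¬(◇¬(¬r ∧ p) → ◇◇¬(¬r ∧ p)), u
3. □(p ∨ s), u
4. ◇¬(¬r ∧ p), u
5. ¬◇◇¬(¬r ∧ p), u
6. ¬(¬r ∧ p), v
7. p ∨ s, v
8. ¬◇¬(¬r ∧ p), v
9. ¬p, v
10. s, v
Accessibility: uRv
Complete open branch: satisfiable in K.
T-tableau for the formula:
1. ¬(◇¬(¬r ∧ p) → ◇◇¬(¬r ∧ p)) ∧ □(p ∨ s), u
2. ¬(◇¬(¬r ∧ p) → ◇◇¬(¬r ∧ p)), u
3. □(p ∨ s), u
4. ◇¬(¬r ∧ p), u
5. ¬◇◇¬(¬r ∧ p), u
6. p ∨ s, u
7. ¬◇¬(¬r ∧ p), u
8. ¬r ∧ p, u
9. ¬r, u
10. p, u
11. s, u
12. ¬(¬r ∧ p), v
13. p ∨ s, v
14. ¬◇¬(¬r ∧ p), v
15. ¬r ∧ p, v
16. ¬r, v
17. p, v
18. ¬p, v
Accessibility: uRu, uRv, vRv
Branch closes: p and ¬p both at v.
Every branch closes (one shown): unsatisfiable in T, hence also in S4, S5 (every S4/S5-frame is a T-frame).

K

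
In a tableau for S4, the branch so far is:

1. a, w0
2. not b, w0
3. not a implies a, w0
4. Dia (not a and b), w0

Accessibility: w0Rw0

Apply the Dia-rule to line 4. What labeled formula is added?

a fresh world w1 with w0Rw1, and not a and b at w1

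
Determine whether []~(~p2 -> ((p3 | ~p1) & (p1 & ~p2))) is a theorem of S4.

Tableau for the negation ~[]~(~p2 -> ((p3 | ~p1) & (p1 & ~p2))):
1. ~[]~(~p2 -> ((p3 | ~p1) & (p1 & ~p2))), 0
2. ~p2 -> ((p3 | ~p1) & (p1 & ~p2)), 1
3. (p3 | ~p1) & (p1 & ~p2), 1
4. p3 | ~p1, 1
5. p1 & ~p2, 1
6. p1, 1
7. ~p2, 1
8. p3, 1
Accessibility: 0R0, 0R1, 1R1
The negation has an open branch (countermodel exists).

No, not valid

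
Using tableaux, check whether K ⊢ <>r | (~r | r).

Valid in K

Tableau for the negation ~(<>r | (~r | r)):
1. ~(<>r | (~r | r)), w0
2. ~<>r, w0   [~|-rule on 1]
3. ~(~r | r), w0   [~|-rule on 1]
4. r, w0   [~|-rule on 3]
5. ~r, w0   [~|-rule on 3]
Branch closes: r and ~r both at w0.
All branches of the negation close; one closing branch shown above.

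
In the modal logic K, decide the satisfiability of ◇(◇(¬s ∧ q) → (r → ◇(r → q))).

1. ◇(◇(¬s ∧ q) → (r → ◇(r → q))), u
2. ◇(¬s ∧ q) → (r → ◇(r → q)), v   [◇-rule on 1: fresh world v, uRv]
3. r → ◇(r → q), v   [→-rule on 2 (branches; this branch)]
4. ◇(r → q), v   [→-rule on 3 (branches; this branch)]
5. r → q, w   [◇-rule on 4: fresh world w, vRw]
6. q, w   [→-rule on 5 (branches; this branch)]
Accessibility: uRv, vRw

Satisfiable (open branch found)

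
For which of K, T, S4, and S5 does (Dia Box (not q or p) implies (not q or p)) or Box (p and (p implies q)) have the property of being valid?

S5

S4-tableau for the negation not ((Dia Box (not q or p) implies (not q or p)) or Box (p and (p implies q))):
1. not ((Dia Box (not q or p) implies (not q or p)) or Box (p and (p implies q))), 0
2. not (Dia Box (not q or p) implies (not q or p)), 0
3. not Box (p and (p implies q)), 0
4. Dia Box (not q or p), 0
5. not (not q or p), 0
6. q, 0
7. not p, 0
8. not (p and (p implies q)), 1
9. not (p implies q), 1
10. p, 1
11. not q, 1
12. Box (not q or p), 2
13. not q or p, 2
14. p, 2
Accessibility: 0R0, 0R1, 0R2, 1R1, 2R2
Complete open branch: countermodel on an S4-frame, so not valid in S4, nor in K, T (the same frame is also a K-frame and a T-frame).
S5-tableau for the negation not ((Dia Box (not q or p) implies (not q or p)) or Box (p and (p implies q))):
1. not ((Dia Box (not q or p) implies (not q or p)) or Box (p and (p implies q))), 0
2. not (Dia Box (not q or p) implies (not q or p)), 0
3. not Box (p and (p implies q)), 0
4. Dia Box (not q or p), 0
5. not (not q or p), 0
6. q, 0
7. not p, 0
8. not (p and (p implies q)), 1
9. not (p implies q), 1
10. p, 1
11. not q, 1
12. Box (not q or p), 2
13. not q or p, 0
14. not q or p, 1
15. not q or p, 2
16. p, 0
Accessibility: 0R0, 0R1, 0R2, 1R0, 1R1, 1R2, 2R0, 2R1, 2R2
Branch closes: p and not p both at 0.
Every branch closes (one shown): valid in S5.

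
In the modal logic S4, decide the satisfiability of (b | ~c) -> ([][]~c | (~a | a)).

Satisfiable (open branch found)

1. (b | ~c) -> ([][]~c | (~a | a)), w0
2. [][]~c | (~a | a), w0   [->-rule on 1 (branches; this branch)]
3. ~a | a, w0   [|-rule on 2 (branches; this branch)]
4. a, w0   [|-rule on 3 (branches; this branch)]
Accessibility: w0Rw0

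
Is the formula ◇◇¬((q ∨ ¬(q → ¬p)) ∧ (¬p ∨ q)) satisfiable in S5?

1. ◇◇¬((q ∨ ¬(q → ¬p)) ∧ (¬p ∨ q)), u
2. ◇¬((q ∨ ¬(q → ¬p)) ∧ (¬p ∨ q)), v
3. ¬((q ∨ ¬(q → ¬p)) ∧ (¬p ∨ q)), w
4. ¬(¬p ∨ q), w
5. p, w
6. ¬q, w
Accessibility: uRu, uRv, uRw, vRu, vRv, vRw, wRu, wRv, wRw

Satisfiable (open branch found)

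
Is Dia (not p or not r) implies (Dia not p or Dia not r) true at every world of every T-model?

Tableau for the negation not (Dia (not p or not r) implies (Dia not p or Dia not r)):
1. not (Dia (not p or not r) implies (Dia not p or Dia not r)), u
2. Dia (not p or not r), u   [neg-implies-rule on 1]
3. not (Dia not p or Dia not r), u   [neg-implies-rule on 1]
4. not Dia not p, u   [neg-or-rule on 3]
5. not Dia not r, u   [neg-or-rule on 3]
6. p, u   [neg-Dia-rule on 4 via uRu]
7. r, u   [neg-Dia-rule on 5 via uRu]
8. not p or not r, v   [Dia-rule on 2: fresh world v, uRv]
9. p, v   [neg-Dia-rule on 4 via uRv]
10. r, v   [neg-Dia-rule on 5 via uRv]
11. not r, v   [or-rule on 8 (branches; this branch)]
Accessibility: uRu, uRv, vRv
Branch closes: r and not r both at v.
Every branch of the negation's tableau closes; the branch above is one of them.

Valid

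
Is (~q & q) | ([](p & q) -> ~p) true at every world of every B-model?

No, not valid

Tableau for the negation ~((~q & q) | ([](p & q) -> ~p)):
1. ~((~q & q) | ([](p & q) -> ~p)), 0
2. ~(~q & q), 0
3. ~([](p & q) -> ~p), 0
4. [](p & q), 0
5. p, 0
6. p & q, 0
7. q, 0
Accessibility: 0R0
The negation has an open branch (countermodel exists).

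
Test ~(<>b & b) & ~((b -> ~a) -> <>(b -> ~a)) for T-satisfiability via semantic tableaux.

Unsatisfiable (every branch closes)

1. ~(<>b & b) & ~((b -> ~a) -> <>(b -> ~a)), u
2. ~(<>b & b), u   [&-rule on 1]
3. ~((b -> ~a) -> <>(b -> ~a)), u   [&-rule on 1]
4. b -> ~a, u   [~->-rule on 3]
5. ~<>(b -> ~a), u   [~->-rule on 3]
6. ~(b -> ~a), u   [~<>-rule on 5 via uRu]
7. b, u   [~->-rule on 6]
8. a, u   [~->-rule on 6]
9. ~<>b, u   [~&-rule on 2 (branches; this branch)]
10. ~b, u   [~<>-rule on 9 via uRu]
Accessibility: uRu
Branch closes: b and ~b both at u.
All branches of the tableau close; one closing branch shown above.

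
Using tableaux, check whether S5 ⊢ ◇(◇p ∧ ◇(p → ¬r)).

Tableau for the negation ¬◇(◇p ∧ ◇(p → ¬r)):
1. ¬◇(◇p ∧ ◇(p → ¬r)), u
2. ¬(◇p ∧ ◇(p → ¬r)), u   [¬◇-rule on 1 via uRu]
3. ¬◇(p → ¬r), u   [¬∧-rule on 2 (branches; this branch)]
4. ¬(p → ¬r), u   [¬◇-rule on 3 via uRu]
5. p, u   [¬→-rule on 4]
6. r, u   [¬→-rule on 4]
Accessibility: uRu
The negation has an open branch (countermodel exists).

No, not valid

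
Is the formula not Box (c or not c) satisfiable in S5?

No, unsatisfiable

1. not Box (c or not c), u
2. not (c or not c), v
3. not c, v
4. c, v
Accessibility: uRu, uRv, vRu, vRv
Branch closes: c and not c both at v.
All branches of the tableau close; one closing branch shown above.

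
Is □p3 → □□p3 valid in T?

Not valid

Tableau for the negation ¬(□p3 → □□p3):
1. ¬(□p3 → □□p3), 0
2. □p3, 0
3. ¬□□p3, 0
4. p3, 0
5. ¬□p3, 1
6. p3, 1
7. ¬p3, 2
Accessibility: 0R0, 0R1, 1R1, 1R2, 2R2
The negation has an open branch (countermodel exists).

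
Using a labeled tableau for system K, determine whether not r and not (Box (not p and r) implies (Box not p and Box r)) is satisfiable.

Unsatisfiable (every branch closes)

1. not r and not (Box (not p and r) implies (Box not p and Box r)), 0
2. not r, 0
3. not (Box (not p and r) implies (Box not p and Box r)), 0
4. Box (not p and r), 0
5. not (Box not p and Box r), 0
6. not Box r, 0
7. not r, 1
8. not p and r, 1
9. not p, 1
10. r, 1
Accessibility: 0R1
Branch closes: r and not r both at 1.
Every branch closes; the branch above is one of them.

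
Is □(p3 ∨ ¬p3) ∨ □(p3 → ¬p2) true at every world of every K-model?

Yes, valid

Tableau for the negation ¬(□(p3 ∨ ¬p3) ∨ □(p3 → ¬p2)):
1. ¬(□(p3 ∨ ¬p3) ∨ □(p3 → ¬p2)), u
2. ¬□(p3 ∨ ¬p3), u   [¬∨-rule on 1]
3. ¬□(p3 → ¬p2), u   [¬∨-rule on 1]
4. ¬(p3 ∨ ¬p3), v   [¬□-rule on 2: fresh world v, uRv]
5. ¬p3, v   [¬∨-rule on 4]
6. p3, v   [¬∨-rule on 4]
Accessibility: uRv
Branch closes: p3 and ¬p3 both at v.
All branches of the negation close; one closing branch shown above.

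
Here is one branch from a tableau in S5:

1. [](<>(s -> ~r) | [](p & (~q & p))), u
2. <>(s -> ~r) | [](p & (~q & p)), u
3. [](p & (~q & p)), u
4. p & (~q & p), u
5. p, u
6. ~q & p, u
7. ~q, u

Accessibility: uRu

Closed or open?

There is no literal clash: for every atom and world, at most one sign appears.

Not closed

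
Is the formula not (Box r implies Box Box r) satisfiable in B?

Yes, satisfiable

1. not (Box r implies Box Box r), u
2. Box r, u
3. not Box Box r, u
4. r, u
5. not Box r, v
6. r, v
7. not r, w
Accessibility: uRu, uRv, vRu, vRv, vRw, wRv, wRw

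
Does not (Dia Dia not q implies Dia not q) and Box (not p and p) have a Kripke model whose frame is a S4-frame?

Unsatisfiable

1. not (Dia Dia not q implies Dia not q) and Box (not p and p), 0
2. not (Dia Dia not q implies Dia not q), 0   [and-rule on 1]
3. Box (not p and p), 0   [and-rule on 1]
4. Dia Dia not q, 0   [neg-implies-rule on 2]
5. not Dia not q, 0   [neg-implies-rule on 2]
6. not p and p, 0   [Box-rule on 3 via 0R0]
7. not p, 0   [and-rule on 6]
8. p, 0   [and-rule on 6]
Accessibility: 0R0
Branch closes: p and not p both at 0.
(One branch shown.) All branches close.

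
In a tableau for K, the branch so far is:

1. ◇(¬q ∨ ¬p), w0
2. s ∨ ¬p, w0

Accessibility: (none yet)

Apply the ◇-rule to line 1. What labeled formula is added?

a fresh world w1 with w0Rw1, and ¬q ∨ ¬p at w1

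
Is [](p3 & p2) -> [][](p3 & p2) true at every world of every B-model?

Tableau for the negation ~([](p3 & p2) -> [][](p3 & p2)):
1. ~([](p3 & p2) -> [][](p3 & p2)), u
2. [](p3 & p2), u   [~->-rule on 1]
3. ~[][](p3 & p2), u   [~->-rule on 1]
4. p3 & p2, u   [[]-rule on 2 via uRu]
5. p3, u   [&-rule on 4]
6. p2, u   [&-rule on 4]
7. ~[](p3 & p2), v   [~[]-rule on 3: fresh world v, uRv]
8. p3 & p2, v   [[]-rule on 2 via uRv]
9. p3, v   [&-rule on 8]
10. p2, v   [&-rule on 8]
11. ~(p3 & p2), w   [~[]-rule on 7: fresh world w, vRw]
12. ~p2, w   [~&-rule on 11 (branches; this branch)]
Accessibility: uRu, uRv, vRu, vRv, vRw, wRv, wRw
The negation has an open branch (countermodel exists).

No, not valid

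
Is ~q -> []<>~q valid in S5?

Tableau for the negation ~(~q -> []<>~q):
1. ~(~q -> []<>~q), 0
2. ~q, 0   [~->-rule on 1]
3. ~[]<>~q, 0   [~->-rule on 1]
4. ~<>~q, 1   [~[]-rule on 3: fresh world 1, 0R1]
5. q, 0   [~<>-rule on 4 via 1R0]
Accessibility: 0R0, 0R1, 1R0, 1R1
Branch closes: q and ~q both at 0.
Every branch of the negation's tableau closes; the branch above is one of them.

Valid in S5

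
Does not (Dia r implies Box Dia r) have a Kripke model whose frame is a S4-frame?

Satisfiable (open branch found)

1. not (Dia r implies Box Dia r), w0
2. Dia r, w0   [neg-implies-rule on 1]
3. not Box Dia r, w0   [neg-implies-rule on 1]
4. r, w1   [Dia-rule on 2: fresh world w1, w0Rw1]
5. not Dia r, w2   [neg-Box-rule on 3: fresh world w2, w0Rw2]
6. not r, w2   [neg-Dia-rule on 5 via w2Rw2]
Accessibility: w0Rw0, w0Rw1, w0Rw2, w1Rw1, w2Rw2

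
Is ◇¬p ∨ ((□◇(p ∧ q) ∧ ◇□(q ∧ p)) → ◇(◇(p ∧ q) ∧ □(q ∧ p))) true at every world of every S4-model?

Tableau for the negation ¬(◇¬p ∨ ((□◇(p ∧ q) ∧ ◇□(q ∧ p)) → ◇(◇(p ∧ q) ∧ □(q ∧ p)))):
1. ¬(◇¬p ∨ ((□◇(p ∧ q) ∧ ◇□(q ∧ p)) → ◇(◇(p ∧ q) ∧ □(q ∧ p)))), u
2. ¬◇¬p, u
3. ¬((□◇(p ∧ q) ∧ ◇□(q ∧ p)) → ◇(◇(p ∧ q) ∧ □(q ∧ p))), u
4. □◇(p ∧ q) ∧ ◇□(q ∧ p), u
5. ¬◇(◇(p ∧ q) ∧ □(q ∧ p)), u
6. □◇(p ∧ q), u
7. ◇□(q ∧ p), u
8. p, u
9. ¬(◇(p ∧ q) ∧ □(q ∧ p)), u
10. ◇(p ∧ q), u
11. ¬□(q ∧ p), u
12. □(q ∧ p), v
13. p, v
14. ¬(◇(p ∧ q) ∧ □(q ∧ p)), v
15. ◇(p ∧ q), v
16. q ∧ p, v
17. q, v
18. ¬□(q ∧ p), v
19. p ∧ q, w
20. p, w
21. q, w
22. ¬(◇(p ∧ q) ∧ □(q ∧ p)), w
23. ◇(p ∧ q), w
24. ¬□(q ∧ p), w
25. ¬(q ∧ p), x
26. p, x
27. ¬(◇(p ∧ q) ∧ □(q ∧ p)), x
28. ◇(p ∧ q), x
29. ¬q, x
30. ¬◇(p ∧ q), x
31. ¬(p ∧ q), x
32. p ∧ q, y
33. p, y
34. q, y
35. ¬(◇(p ∧ q) ∧ □(q ∧ p)), y
36. ◇(p ∧ q), y
37. q ∧ p, y
38. ¬□(q ∧ p), y
39. ¬(q ∧ p), z
40. p, z
41. ¬(◇(p ∧ q) ∧ □(q ∧ p)), z
42. ◇(p ∧ q), z
43. q ∧ p, z
44. q, z
45. ¬p, z
Accessibility: uRu, uRv, uRw, uRx, uRy, uRz, vRv, vRy, vRz, wRw, xRx, yRy, zRz
Branch closes: p and ¬p both at z.
All branches of the negation close; one closing branch shown above.

Yes, valid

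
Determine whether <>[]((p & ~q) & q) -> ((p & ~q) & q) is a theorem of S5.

Tableau for the negation ~(<>[]((p & ~q) & q) -> ((p & ~q) & q)):
1. ~(<>[]((p & ~q) & q) -> ((p & ~q) & q)), w0
2. <>[]((p & ~q) & q), w0   [~->-rule on 1]
3. ~((p & ~q) & q), w0   [~->-rule on 1]
4. ~(p & ~q), w0   [~&-rule on 3 (branches; this branch)]
5. q, w0   [~&-rule on 4 (branches; this branch)]
6. []((p & ~q) & q), w1   [<>-rule on 2: fresh world w1, w0Rw1]
7. (p & ~q) & q, w0   [[]-rule on 6 via w1Rw0]
8. p & ~q, w0   [&-rule on 7]
9. p, w0   [&-rule on 8]
10. ~q, w0   [&-rule on 8]
Accessibility: w0Rw0, w0Rw1, w1Rw0, w1Rw1
Branch closes: q and ~q both at w0.
Every branch of the negation's tableau closes; the branch above is one of them.

Yes, valid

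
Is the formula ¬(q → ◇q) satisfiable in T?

No, unsatisfiable

1. ¬(q → ◇q), u
2. q, u
3. ¬◇q, u
4. ¬q, u
Accessibility: uRu
Branch closes: q and ¬q both at u.
All branches of the tableau close; one closing branch shown above.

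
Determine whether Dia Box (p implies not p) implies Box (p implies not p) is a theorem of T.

Tableau for the negation not (Dia Box (p implies not p) implies Box (p implies not p)):
1. not (Dia Box (p implies not p) implies Box (p implies not p)), u
2. Dia Box (p implies not p), u
3. not Box (p implies not p), u
4. Box (p implies not p), v
5. p implies not p, v
6. not p, v
7. not (p implies not p), w
8. p, w
Accessibility: uRu, uRv, uRw, vRv, wRw
The negation has an open branch (countermodel exists).

Not valid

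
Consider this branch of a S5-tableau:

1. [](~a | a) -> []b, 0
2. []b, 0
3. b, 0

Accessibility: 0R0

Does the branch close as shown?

There is no literal clash: for every atom and world, at most one sign appears.

Open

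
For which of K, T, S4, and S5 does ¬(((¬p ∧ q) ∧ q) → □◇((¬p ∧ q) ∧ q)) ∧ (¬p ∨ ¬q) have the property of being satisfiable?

K, T, S4

S5-tableau for the formula:
1. ¬(((¬p ∧ q) ∧ q) → □◇((¬p ∧ q) ∧ q)) ∧ (¬p ∨ ¬q), 0
2. ¬(((¬p ∧ q) ∧ q) → □◇((¬p ∧ q) ∧ q)), 0   [∧-rule on 1]
3. ¬p ∨ ¬q, 0   [∧-rule on 1]
4. (¬p ∧ q) ∧ q, 0   [¬→-rule on 2]
5. ¬□◇((¬p ∧ q) ∧ q), 0   [¬→-rule on 2]
6. ¬p ∧ q, 0   [∧-rule on 4]
7. q, 0   [∧-rule on 4]
8. ¬p, 0   [∧-rule on 6]
9. ¬◇((¬p ∧ q) ∧ q), 1   [¬□-rule on 5: fresh world 1, 0R1]
10. ¬((¬p ∧ q) ∧ q), 0   [¬◇-rule on 9 via 1R0]
11. ¬((¬p ∧ q) ∧ q), 1   [¬◇-rule on 9 via 1R1]
12. ¬(¬p ∧ q), 0   [¬∧-rule on 10 (branches; this branch)]
13. ¬q, 1   [¬∧-rule on 11 (branches; this branch)]
14. ¬q, 0   [¬∧-rule on 12 (branches; this branch)]
Accessibility: 0R0, 0R1, 1R0, 1R1
Branch closes: q and ¬q both at 0.
Every branch closes (one shown): unsatisfiable in S5.
S4-tableau for the formula:
1. ¬(((¬p ∧ q) ∧ q) → □◇((¬p ∧ q) ∧ q)) ∧ (¬p ∨ ¬q), 0
2. ¬(((¬p ∧ q) ∧ q) → □◇((¬p ∧ q) ∧ q)), 0   [∧-rule on 1]
3. ¬p ∨ ¬q, 0   [∧-rule on 1]
4. (¬p ∧ q) ∧ q, 0   [¬→-rule on 2]
5. ¬□◇((¬p ∧ q) ∧ q), 0   [¬→-rule on 2]
6. ¬p ∧ q, 0   [∧-rule on 4]
7. q, 0   [∧-rule on 4]
8. ¬p, 0   [∧-rule on 6]
9. ¬◇((¬p ∧ q) ∧ q), 1   [¬□-rule on 5: fresh world 1, 0R1]
10. ¬((¬p ∧ q) ∧ q), 1   [¬◇-rule on 9 via 1R1]
11. ¬q, 1   [¬∧-rule on 10 (branches; this branch)]
Accessibility: 0R0, 0R1, 1R1
Complete open branch: satisfiable in S4, hence also in K, T (this S4-model is also a K-model and a T-model).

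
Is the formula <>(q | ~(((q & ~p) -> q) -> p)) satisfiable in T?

Satisfiable

1. <>(q | ~(((q & ~p) -> q) -> p)), u
2. q | ~(((q & ~p) -> q) -> p), v
3. ~(((q & ~p) -> q) -> p), v
4. (q & ~p) -> q, v
5. ~p, v
6. q, v
Accessibility: uRu, uRv, vRv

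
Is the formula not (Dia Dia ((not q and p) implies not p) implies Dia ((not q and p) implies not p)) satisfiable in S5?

Unsatisfiable (every branch closes)

1. not (Dia Dia ((not q and p) implies not p) implies Dia ((not q and p) implies not p)), u
2. Dia Dia ((not q and p) implies not p), u
3. not Dia ((not q and p) implies not p), u
4. not ((not q and p) implies not p), u
5. not q and p, u
6. p, u
7. not q, u
8. Dia ((not q and p) implies not p), v
9. not ((not q and p) implies not p), v
10. not q and p, v
11. p, v
12. not q, v
13. (not q and p) implies not p, w
14. not ((not q and p) implies not p), w
15. not q and p, w
16. p, w
17. not q, w
18. not (not q and p), w
19. not p, w
Accessibility: uRu, uRv, uRw, vRu, vRv, vRw, wRu, wRv, wRw
Branch closes: p and not p both at w.
(One branch shown.) All branches close.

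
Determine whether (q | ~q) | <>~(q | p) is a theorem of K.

Yes, valid

Tableau for the negation ~((q | ~q) | <>~(q | p)):
1. ~((q | ~q) | <>~(q | p)), 0
2. ~(q | ~q), 0   [~|-rule on 1]
3. ~<>~(q | p), 0   [~|-rule on 1]
4. ~q, 0   [~|-rule on 2]
5. q, 0   [~|-rule on 2]
Branch closes: q and ~q both at 0.
All branches of the negation close; one closing branch shown above.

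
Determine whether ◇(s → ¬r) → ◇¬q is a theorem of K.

Not valid

Tableau for the negation ¬(◇(s → ¬r) → ◇¬q):
1. ¬(◇(s → ¬r) → ◇¬q), w0
2. ◇(s → ¬r), w0   [¬→-rule on 1]
3. ¬◇¬q, w0   [¬→-rule on 1]
4. s → ¬r, w1   [◇-rule on 2: fresh world w1, w0Rw1]
5. q, w1   [¬◇-rule on 3 via w0Rw1]
6. ¬r, w1   [→-rule on 4 (branches; this branch)]
Accessibility: w0Rw1
The negation has an open branch (countermodel exists).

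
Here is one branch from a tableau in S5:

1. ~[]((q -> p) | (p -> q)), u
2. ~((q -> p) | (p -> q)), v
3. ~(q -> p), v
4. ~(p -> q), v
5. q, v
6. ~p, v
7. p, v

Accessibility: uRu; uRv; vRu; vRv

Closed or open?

Yes, closed

Both p and ~p appear at v.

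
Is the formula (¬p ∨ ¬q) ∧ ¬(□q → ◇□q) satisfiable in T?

1. (¬p ∨ ¬q) ∧ ¬(□q → ◇□q), 0
2. ¬p ∨ ¬q, 0
3. ¬(□q → ◇□q), 0
4. □q, 0
5. ¬◇□q, 0
6. q, 0
7. ¬□q, 0
8. ¬p, 0
9. ¬q, 1
10. q, 1
Accessibility: 0R0, 0R1, 1R1
Branch closes: q and ¬q both at 1.
Every branch closes; the branch above is one of them.

Unsatisfiable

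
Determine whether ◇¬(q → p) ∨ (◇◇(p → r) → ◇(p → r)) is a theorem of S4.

Tableau for the negation ¬(◇¬(q → p) ∨ (◇◇(p → r) → ◇(p → r))):
1. ¬(◇¬(q → p) ∨ (◇◇(p → r) → ◇(p → r))), w0
2. ¬◇¬(q → p), w0
3. ¬(◇◇(p → r) → ◇(p → r)), w0
4. ◇◇(p → r), w0
5. ¬◇(p → r), w0
6. q → p, w0
7. ¬(p → r), w0
8. p, w0
9. ¬r, w0
10. ◇(p → r), w1
11. q → p, w1
12. ¬(p → r), w1
13. p, w1
14. ¬r, w1
15. p → r, w2
16. q → p, w2
17. ¬(p → r), w2
18. p, w2
19. ¬r, w2
20. r, w2
Accessibility: w0Rw0, w0Rw1, w0Rw2, w1Rw1, w1Rw2, w2Rw2
Branch closes: r and ¬r both at w2.
Every branch of the negation's tableau closes; the branch above is one of them.

Valid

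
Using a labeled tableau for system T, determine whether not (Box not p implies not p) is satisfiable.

Unsatisfiable

1. not (Box not p implies not p), u
2. Box not p, u
3. p, u
4. not p, u
Accessibility: uRu
Branch closes: p and not p both at u.
(One branch shown.) All branches close.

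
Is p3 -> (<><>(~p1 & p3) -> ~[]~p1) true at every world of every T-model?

Tableau for the negation ~(p3 -> (<><>(~p1 & p3) -> ~[]~p1)):
1. ~(p3 -> (<><>(~p1 & p3) -> ~[]~p1)), 0
2. p3, 0   [~->-rule on 1]
3. ~(<><>(~p1 & p3) -> ~[]~p1), 0   [~->-rule on 1]
4. <><>(~p1 & p3), 0   [~->-rule on 3]
5. []~p1, 0   [~->-rule on 3]
6. ~p1, 0   [[]-rule on 5 via 0R0]
7. <>(~p1 & p3), 1   [<>-rule on 4: fresh world 1, 0R1]
8. ~p1, 1   [[]-rule on 5 via 0R1]
9. ~p1 & p3, 2   [<>-rule on 7: fresh world 2, 1R2]
10. ~p1, 2   [&-rule on 9]
11. p3, 2   [&-rule on 9]
Accessibility: 0R0, 0R1, 1R1, 1R2, 2R2
The negation has an open branch (countermodel exists).

Invalid (countermodel exists)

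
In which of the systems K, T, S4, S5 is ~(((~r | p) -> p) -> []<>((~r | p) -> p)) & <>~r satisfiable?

S5-tableau for the formula:
1. ~(((~r | p) -> p) -> []<>((~r | p) -> p)) & <>~r, u
2. ~(((~r | p) -> p) -> []<>((~r | p) -> p)), u   [&-rule on 1]
3. <>~r, u   [&-rule on 1]
4. (~r | p) -> p, u   [~->-rule on 2]
5. ~[]<>((~r | p) -> p), u   [~->-rule on 2]
6. ~(~r | p), u   [->-rule on 4 (branches; this branch)]
7. r, u   [~|-rule on 6]
8. ~p, u   [~|-rule on 6]
9. ~r, v   [<>-rule on 3: fresh world v, uRv]
10. ~<>((~r | p) -> p), w   [~[]-rule on 5: fresh world w, uRw]
11. ~((~r | p) -> p), u   [~<>-rule on 10 via wRu]
12. ~r | p, u   [~->-rule on 11]
13. ~((~r | p) -> p), v   [~<>-rule on 10 via wRv]
14. ~r | p, v   [~->-rule on 13]
15. ~p, v   [~->-rule on 13]
16. ~((~r | p) -> p), w   [~<>-rule on 10 via wRw]
17. ~r | p, w   [~->-rule on 16]
18. ~p, w   [~->-rule on 16]
19. p, u   [|-rule on 12 (branches; this branch)]
Accessibility: uRu, uRv, uRw, vRu, vRv, vRw, wRu, wRv, wRw
Branch closes: p and ~p both at u.
Every branch closes (one shown): unsatisfiable in S5.
S4-tableau for the formula:
1. ~(((~r | p) -> p) -> []<>((~r | p) -> p)) & <>~r, u
2. ~(((~r | p) -> p) -> []<>((~r | p) -> p)), u   [&-rule on 1]
3. <>~r, u   [&-rule on 1]
4. (~r | p) -> p, u   [~->-rule on 2]
5. ~[]<>((~r | p) -> p), u   [~->-rule on 2]
6. p, u   [->-rule on 4 (branches; this branch)]
7. ~r, v   [<>-rule on 3: fresh world v, uRv]
8. ~<>((~r | p) -> p), w   [~[]-rule on 5: fresh world w, uRw]
9. ~((~r | p) -> p), w   [~<>-rule on 8 via wRw]
10. ~r | p, w   [~->-rule on 9]
11. ~p, w   [~->-rule on 9]
12. ~r, w   [|-rule on 10 (branches; this branch)]
Accessibility: uRu, uRv, uRw, vRv, wRw
Complete open branch: satisfiable in S4, hence also in K, T (this S4-model is also a K-model and a T-model).

K, T, S4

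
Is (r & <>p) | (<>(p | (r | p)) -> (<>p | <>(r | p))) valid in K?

Valid

Tableau for the negation ~((r & <>p) | (<>(p | (r | p)) -> (<>p | <>(r | p)))):
1. ~((r & <>p) | (<>(p | (r | p)) -> (<>p | <>(r | p)))), 0
2. ~(r & <>p), 0
3. ~(<>(p | (r | p)) -> (<>p | <>(r | p))), 0
4. <>(p | (r | p)), 0
5. ~(<>p | <>(r | p)), 0
6. ~<>p, 0
7. ~<>(r | p), 0
8. p | (r | p), 1
9. ~p, 1
10. ~(r | p), 1
11. ~r, 1
12. r | p, 1
13. p, 1
Accessibility: 0R1
Branch closes: p and ~p both at 1.
Every branch of the negation's tableau closes; the branch above is one of them.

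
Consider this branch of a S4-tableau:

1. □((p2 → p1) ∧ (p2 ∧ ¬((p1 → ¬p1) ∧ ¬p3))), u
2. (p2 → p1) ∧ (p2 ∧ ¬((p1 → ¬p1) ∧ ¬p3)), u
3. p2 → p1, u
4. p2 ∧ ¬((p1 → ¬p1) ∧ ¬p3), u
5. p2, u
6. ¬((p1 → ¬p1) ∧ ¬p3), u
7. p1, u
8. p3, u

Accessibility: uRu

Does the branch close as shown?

No world carries both an atom and its negation.

No, open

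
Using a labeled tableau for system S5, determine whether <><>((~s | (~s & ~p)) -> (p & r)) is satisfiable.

Satisfiable

1. <><>((~s | (~s & ~p)) -> (p & r)), 0
2. <>((~s | (~s & ~p)) -> (p & r)), 1   [<>-rule on 1: fresh world 1, 0R1]
3. (~s | (~s & ~p)) -> (p & r), 2   [<>-rule on 2: fresh world 2, 1R2]
4. p & r, 2   [->-rule on 3 (branches; this branch)]
5. p, 2   [&-rule on 4]
6. r, 2   [&-rule on 4]
Accessibility: 0R0, 0R1, 0R2, 1R0, 1R1, 1R2, 2R0, 2R1, 2R2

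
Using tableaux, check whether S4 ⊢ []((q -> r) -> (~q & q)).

Invalid (countermodel exists)

Tableau for the negation ~[]((q -> r) -> (~q & q)):
1. ~[]((q -> r) -> (~q & q)), w0
2. ~((q -> r) -> (~q & q)), w1
3. q -> r, w1
4. ~(~q & q), w1
5. r, w1
6. ~q, w1
Accessibility: w0Rw0, w0Rw1, w1Rw1
The negation has an open branch (countermodel exists).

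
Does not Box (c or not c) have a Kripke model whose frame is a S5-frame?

1. not Box (c or not c), w0
2. not (c or not c), w1
3. not c, w1
4. c, w1
Accessibility: w0Rw0, w0Rw1, w1Rw0, w1Rw1
Branch closes: c and not c both at w1.
All branches of the tableau close; one closing branch shown above.

No, unsatisfiable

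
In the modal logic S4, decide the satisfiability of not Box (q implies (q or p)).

1. not Box (q implies (q or p)), u
2. not (q implies (q or p)), v
3. q, v
4. not (q or p), v
5. not q, v
6. not p, v
Accessibility: uRu, uRv, vRv
Branch closes: q and not q both at v.
All branches of the tableau close; one closing branch shown above.

No, unsatisfiable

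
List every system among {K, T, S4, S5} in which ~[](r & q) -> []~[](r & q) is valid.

S5

S4-tableau for the negation ~(~[](r & q) -> []~[](r & q)):
1. ~(~[](r & q) -> []~[](r & q)), 0
2. ~[](r & q), 0
3. ~[]~[](r & q), 0
4. ~(r & q), 1
5. ~q, 1
6. [](r & q), 2
7. r & q, 2
8. r, 2
9. q, 2
Accessibility: 0R0, 0R1, 0R2, 1R1, 2R2
Complete open branch: countermodel on an S4-frame, so not valid in S4, nor in K, T (the same frame is also a K-frame and a T-frame).
S5-tableau for the negation ~(~[](r & q) -> []~[](r & q)):
1. ~(~[](r & q) -> []~[](r & q)), 0
2. ~[](r & q), 0
3. ~[]~[](r & q), 0
4. ~(r & q), 1
5. ~q, 1
6. [](r & q), 2
7. r & q, 0
8. r, 0
9. q, 0
10. r & q, 1
11. r, 1
12. q, 1
Accessibility: 0R0, 0R1, 0R2, 1R0, 1R1, 1R2, 2R0, 2R1, 2R2
Branch closes: q and ~q both at 1.
Every branch closes (one shown): valid in S5.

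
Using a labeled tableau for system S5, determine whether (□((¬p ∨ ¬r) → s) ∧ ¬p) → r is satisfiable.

1. (□((¬p ∨ ¬r) → s) ∧ ¬p) → r, 0
2. r, 0
Accessibility: 0R0

Satisfiable (open branch found)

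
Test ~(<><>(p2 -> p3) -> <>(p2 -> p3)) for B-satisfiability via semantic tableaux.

1. ~(<><>(p2 -> p3) -> <>(p2 -> p3)), 0
2. <><>(p2 -> p3), 0
3. ~<>(p2 -> p3), 0
4. ~(p2 -> p3), 0
5. p2, 0
6. ~p3, 0
7. <>(p2 -> p3), 1
8. ~(p2 -> p3), 1
9. p2, 1
10. ~p3, 1
11. p2 -> p3, 2
12. p3, 2
Accessibility: 0R0, 0R1, 1R0, 1R1, 1R2, 2R1, 2R2

Yes, satisfiable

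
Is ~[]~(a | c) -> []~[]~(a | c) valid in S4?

Tableau for the negation ~(~[]~(a | c) -> []~[]~(a | c)):
1. ~(~[]~(a | c) -> []~[]~(a | c)), w0
2. ~[]~(a | c), w0
3. ~[]~[]~(a | c), w0
4. a | c, w1
5. c, w1
6. []~(a | c), w2
7. ~(a | c), w2
8. ~a, w2
9. ~c, w2
Accessibility: w0Rw0, w0Rw1, w0Rw2, w1Rw1, w2Rw2
The negation has an open branch (countermodel exists).

Not valid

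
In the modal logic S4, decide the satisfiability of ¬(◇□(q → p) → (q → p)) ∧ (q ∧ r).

1. ¬(◇□(q → p) → (q → p)) ∧ (q ∧ r), w0
2. ¬(◇□(q → p) → (q → p)), w0
3. q ∧ r, w0
4. ◇□(q → p), w0
5. ¬(q → p), w0
6. q, w0
7. r, w0
8. ¬p, w0
9. □(q → p), w1
10. q → p, w1
11. p, w1
Accessibility: w0Rw0, w0Rw1, w1Rw1

Yes, satisfiable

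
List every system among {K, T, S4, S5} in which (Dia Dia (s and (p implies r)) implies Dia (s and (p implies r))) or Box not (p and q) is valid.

S4, S5

S4-tableau for the negation not ((Dia Dia (s and (p implies r)) implies Dia (s and (p implies r))) or Box not (p and q)):
1. not ((Dia Dia (s and (p implies r)) implies Dia (s and (p implies r))) or Box not (p and q)), 0
2. not (Dia Dia (s and (p implies r)) implies Dia (s and (p implies r))), 0
3. not Box not (p and q), 0
4. Dia Dia (s and (p implies r)), 0
5. not Dia (s and (p implies r)), 0
6. not (s and (p implies r)), 0
7. not (p implies r), 0
8. p, 0
9. not r, 0
10. p and q, 1
11. p, 1
12. q, 1
13. not (s and (p implies r)), 1
14. not (p implies r), 1
15. not r, 1
16. Dia (s and (p implies r)), 2
17. not (s and (p implies r)), 2
18. not (p implies r), 2
19. p, 2
20. not r, 2
21. s and (p implies r), 3
22. s, 3
23. p implies r, 3
24. not (s and (p implies r)), 3
25. r, 3
26. not (p implies r), 3
27. p, 3
28. not r, 3
Accessibility: 0R0, 0R1, 0R2, 0R3, 1R1, 2R2, 2R3, 3R3
Branch closes: r and not r both at 3.
Every branch closes (one shown): valid in S4, hence also in S5 (every theorem of S4 is a theorem of S5).
T-tableau for the negation not ((Dia Dia (s and (p implies r)) implies Dia (s and (p implies r))) or Box not (p and q)):
1. not ((Dia Dia (s and (p implies r)) implies Dia (s and (p implies r))) or Box not (p and q)), 0
2. not (Dia Dia (s and (p implies r)) implies Dia (s and (p implies r))), 0
3. not Box not (p and q), 0
4. Dia Dia (s and (p implies r)), 0
5. not Dia (s and (p implies r)), 0
6. not (s and (p implies r)), 0
7. not (p implies r), 0
8. p, 0
9. not r, 0
10. p and q, 1
11. p, 1
12. q, 1
13. not (s and (p implies r)), 1
14. not (p implies r), 1
15. not r, 1
16. Dia (s and (p implies r)), 2
17. not (s and (p implies r)), 2
18. not (p implies r), 2
19. p, 2
20. not r, 2
21. s and (p implies r), 3
22. s, 3
23. p implies r, 3
24. r, 3
Accessibility: 0R0, 0R1, 0R2, 1R1, 2R2, 2R3, 3R3
Complete open branch: countermodel on a T-frame, so not valid in T, nor in K (the same frame is also a K-frame).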